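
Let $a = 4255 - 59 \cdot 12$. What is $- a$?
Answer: $-3547$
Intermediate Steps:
$a = 3547$ ($a = 4255 - 708 = 3547$)
$- a = \left(-1\right) 3547 = -3547$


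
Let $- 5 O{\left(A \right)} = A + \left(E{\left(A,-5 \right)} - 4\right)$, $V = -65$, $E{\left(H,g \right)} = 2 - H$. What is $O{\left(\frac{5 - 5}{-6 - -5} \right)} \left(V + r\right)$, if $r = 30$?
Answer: $-14$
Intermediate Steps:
$O{\left(A \right)} = \frac{2}{5}$ ($O{\left(A \right)} = - \frac{A - \left(2 + A\right)}{5} = \left(- \frac{1}{5}\right) \left(-2\right) = \frac{2}{5}$)
$O{\left(\frac{5 - 5}{-6 - -5} \right)} \left(V + r\right) = \frac{2 \left(-65 + 30\right)}{5} = \frac{2}{5} \left(-35\right) = -14$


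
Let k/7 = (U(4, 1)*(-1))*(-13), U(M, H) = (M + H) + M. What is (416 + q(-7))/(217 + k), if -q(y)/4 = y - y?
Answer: 104/259 ≈ 0.40154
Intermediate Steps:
U(M, H) = H + 2*M (U(M, H) = (H + M) + M = H + 2*M)
q(y) = 0 (q(y) = -4*(y - y) = -4*0 = 0)
k = 819 (k = 7*(((1 + 2*4)*(-1))*(-13)) = 7*(((1 + 8)*(-1))*(-13)) = 7*((9*(-1))*(-13)) = 7*(-9*(-13)) = 7*117 = 819)
(416 + q(-7))/(217 + k) = (416 + 0)/(217 + 819) = 416/1036 = 416*(1/1036) = 104/259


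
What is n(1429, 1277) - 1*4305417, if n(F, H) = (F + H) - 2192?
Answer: -4304903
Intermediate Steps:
n(F, H) = -2192 + F + H
n(1429, 1277) - 1*4305417 = (-2192 + 1429 + 1277) - 1*4305417 = 514 - 4305417 = -4304903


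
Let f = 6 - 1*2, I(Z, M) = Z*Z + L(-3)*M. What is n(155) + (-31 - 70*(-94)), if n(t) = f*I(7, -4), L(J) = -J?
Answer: 6697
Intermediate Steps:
I(Z, M) = Z² + 3*M (I(Z, M) = Z*Z + (-1*(-3))*M = Z² + 3*M)
f = 4 (f = 6 - 2 = 4)
n(t) = 148 (n(t) = 4*(7² + 3*(-4)) = 4*(49 - 12) = 4*37 = 148)
n(155) + (-31 - 70*(-94)) = 148 + (-31 - 70*(-94)) = 148 + (-31 + 6580) = 148 + 6549 = 6697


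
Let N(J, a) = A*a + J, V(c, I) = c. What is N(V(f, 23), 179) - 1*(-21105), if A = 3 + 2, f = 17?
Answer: 22017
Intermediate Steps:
A = 5
N(J, a) = J + 5*a (N(J, a) = 5*a + J = J + 5*a)
N(V(f, 23), 179) - 1*(-21105) = (17 + 5*179) - 1*(-21105) = (17 + 895) + 21105 = 912 + 21105 = 22017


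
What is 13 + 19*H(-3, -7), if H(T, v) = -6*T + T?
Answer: 298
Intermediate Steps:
H(T, v) = -5*T
13 + 19*H(-3, -7) = 13 + 19*(-5*(-3)) = 13 + 19*15 = 13 + 285 = 298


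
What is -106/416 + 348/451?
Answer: 48481/93808 ≈ 0.51681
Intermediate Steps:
-106/416 + 348/451 = -106*1/416 + 348*(1/451) = -53/208 + 348/451 = 48481/93808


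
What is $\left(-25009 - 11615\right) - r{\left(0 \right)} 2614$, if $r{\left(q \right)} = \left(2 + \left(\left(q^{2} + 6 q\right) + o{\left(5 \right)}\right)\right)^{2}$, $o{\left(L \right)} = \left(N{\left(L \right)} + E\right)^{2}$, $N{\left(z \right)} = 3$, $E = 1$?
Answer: $-883560$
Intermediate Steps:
$o{\left(L \right)} = 16$ ($o{\left(L \right)} = \left(3 + 1\right)^{2} = 4^{2} = 16$)
$r{\left(q \right)} = \left(18 + q^{2} + 6 q\right)^{2}$ ($r{\left(q \right)} = \left(2 + \left(\left(q^{2} + 6 q\right) + 16\right)\right)^{2} = \left(2 + \left(16 + q^{2} + 6 q\right)\right)^{2} = \left(18 + q^{2} + 6 q\right)^{2}$)
$\left(-25009 - 11615\right) - r{\left(0 \right)} 2614 = \left(-25009 - 11615\right) - \left(18 + 0^{2} + 6 \cdot 0\right)^{2} \cdot 2614 = -36624 - \left(18 + 0 + 0\right)^{2} \cdot 2614 = -36624 - 18^{2} \cdot 2614 = -36624 - 324 \cdot 2614 = -36624 - 846936 = -883560$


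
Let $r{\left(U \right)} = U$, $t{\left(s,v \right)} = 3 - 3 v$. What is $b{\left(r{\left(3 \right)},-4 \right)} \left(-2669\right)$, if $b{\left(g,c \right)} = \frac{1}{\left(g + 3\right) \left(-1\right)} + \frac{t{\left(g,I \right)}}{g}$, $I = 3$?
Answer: $\frac{34697}{6} \approx 5782.8$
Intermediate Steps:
$b{\left(g,c \right)} = - \frac{1}{3 + g} - \frac{6}{g}$ ($b{\left(g,c \right)} = \frac{1}{\left(g + 3\right) \left(-1\right)} + \frac{3 - 9}{g} = \frac{1}{3 + g} \left(-1\right) + \frac{3 - 9}{g} = - \frac{1}{3 + g} - \frac{6}{g}$)
$b{\left(r{\left(3 \right)},-4 \right)} \left(-2669\right) = \frac{-18 - 21}{3 \left(3 + 3\right)} \left(-2669\right) = \frac{-18 - 21}{3 \cdot 6} \left(-2669\right) = \frac{1}{3} \cdot \frac{1}{6} \left(-39\right) \left(-2669\right) = \left(- \frac{13}{6}\right) \left(-2669\right) = \frac{34697}{6}$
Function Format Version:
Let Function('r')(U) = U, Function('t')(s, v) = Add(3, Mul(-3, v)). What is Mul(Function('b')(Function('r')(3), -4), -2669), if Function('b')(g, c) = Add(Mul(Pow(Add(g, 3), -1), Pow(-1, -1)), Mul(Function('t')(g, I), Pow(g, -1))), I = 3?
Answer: Rational(34697, 6) ≈ 5782.8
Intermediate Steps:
Function('b')(g, c) = Add(Mul(-1, Pow(Add(3, g), -1)), Mul(-6, Pow(g, -1))) (Function('b')(g, c) = Add(Mul(Pow(Add(g, 3), -1), Pow(-1, -1)), Mul(Add(3, Mul(-3, 3)), Pow(g, -1))) = Add(Mul(Pow(Add(3, g), -1), -1), Mul(Add(3, -9), Pow(g, -1))) = Add(Mul(-1, Pow(Add(3, g), -1)), Mul(-6, Pow(g, -1))))
Mul(Function('b')(Function('r')(3), -4), -2669) = Mul(Mul(Pow(3, -1), Pow(Add(3, 3), -1), Add(-18, Mul(-7, 3))), -2669) = Mul(Mul(Rational(1, 3), Pow(6, -1), Add(-18, -21)), -2669) = Mul(Mul(Rational(1, 3), Rational(1, 6), -39), -2669) = Mul(Rational(-13, 6), -2669) = Rational(34697, 6)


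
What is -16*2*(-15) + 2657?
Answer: 3137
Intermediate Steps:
-16*2*(-15) + 2657 = -32*(-15) + 2657 = 480 + 2657 = 3137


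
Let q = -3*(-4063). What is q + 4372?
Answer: 16561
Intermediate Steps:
q = 12189
q + 4372 = 12189 + 4372 = 16561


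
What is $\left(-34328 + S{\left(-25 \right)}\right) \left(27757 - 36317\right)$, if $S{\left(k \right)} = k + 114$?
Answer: $293085840$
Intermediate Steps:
$S{\left(k \right)} = 114 + k$
$\left(-34328 + S{\left(-25 \right)}\right) \left(27757 - 36317\right) = \left(-34328 + \left(114 - 25\right)\right) \left(27757 - 36317\right) = \left(-34328 + 89\right) \left(-8560\right) = \left(-34239\right) \left(-8560\right) = 293085840$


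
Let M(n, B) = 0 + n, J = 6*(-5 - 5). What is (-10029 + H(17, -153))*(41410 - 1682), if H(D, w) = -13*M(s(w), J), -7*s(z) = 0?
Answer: -398432112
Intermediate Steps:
s(z) = 0 (s(z) = -⅐*0 = 0)
J = -60 (J = 6*(-10) = -60)
M(n, B) = n
H(D, w) = 0 (H(D, w) = -13*0 = 0)
(-10029 + H(17, -153))*(41410 - 1682) = (-10029 + 0)*(41410 - 1682) = -10029*39728 = -398432112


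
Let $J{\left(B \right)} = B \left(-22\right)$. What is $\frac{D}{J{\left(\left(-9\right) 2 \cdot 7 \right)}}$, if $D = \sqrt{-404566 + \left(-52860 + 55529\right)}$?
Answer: $\frac{i \sqrt{401897}}{2772} \approx 0.2287 i$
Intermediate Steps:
$D = i \sqrt{401897}$ ($D = \sqrt{-404566 + 2669} = \sqrt{-401897} = i \sqrt{401897} \approx 633.95 i$)
$J{\left(B \right)} = - 22 B$
$\frac{D}{J{\left(\left(-9\right) 2 \cdot 7 \right)}} = \frac{i \sqrt{401897}}{\left(-22\right) \left(-9\right) 2 \cdot 7} = \frac{i \sqrt{401897}}{\left(-22\right) \left(\left(-18\right) 7\right)} = \frac{i \sqrt{401897}}{\left(-22\right) \left(-126\right)} = \frac{i \sqrt{401897}}{2772}$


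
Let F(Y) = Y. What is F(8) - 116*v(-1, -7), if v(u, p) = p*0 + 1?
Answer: -108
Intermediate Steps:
v(u, p) = 1 (v(u, p) = 0 + 1 = 1)
F(8) - 116*v(-1, -7) = 8 - 116*1 = 8 - 116 = -108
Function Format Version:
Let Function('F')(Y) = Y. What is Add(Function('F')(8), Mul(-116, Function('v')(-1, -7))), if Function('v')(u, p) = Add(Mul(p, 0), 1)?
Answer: -108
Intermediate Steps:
Function('v')(u, p) = 1 (Function('v')(u, p) = Add(0, 1) = 1)
Add(Function('F')(8), Mul(-116, Function('v')(-1, -7))) = Add(8, Mul(-116, 1)) = Add(8, -116) = -108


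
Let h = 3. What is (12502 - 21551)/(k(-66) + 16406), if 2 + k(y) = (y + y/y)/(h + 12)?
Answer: -27147/49199 ≈ -0.55178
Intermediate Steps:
k(y) = -29/15 + y/15 (k(y) = -2 + (y + y/y)/(3 + 12) = -2 + (y + 1)/15 = -2 + (1 + y)*(1/15) = -2 + (1/15 + y/15) = -29/15 + y/15)
(12502 - 21551)/(k(-66) + 16406) = (12502 - 21551)/((-29/15 + (1/15)*(-66)) + 16406) = -9049/((-29/15 - 22/5) + 16406) = -9049/(-19/3 + 16406) = -9049/49199/3 = -9049*3/49199 = -27147/49199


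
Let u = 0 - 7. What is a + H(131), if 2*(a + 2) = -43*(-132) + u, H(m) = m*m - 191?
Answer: 39605/2 ≈ 19803.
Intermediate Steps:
u = -7
H(m) = -191 + m² (H(m) = m² - 191 = -191 + m²)
a = 5665/2 (a = -2 + (-43*(-132) - 7)/2 = -2 + (5676 - 7)/2 = -2 + (½)*5669 = -2 + 5669/2 = 5665/2 ≈ 2832.5)
a + H(131) = 5665/2 + (-191 + 131²) = 5665/2 + (-191 + 17161) = 5665/2 + 16970 = 39605/2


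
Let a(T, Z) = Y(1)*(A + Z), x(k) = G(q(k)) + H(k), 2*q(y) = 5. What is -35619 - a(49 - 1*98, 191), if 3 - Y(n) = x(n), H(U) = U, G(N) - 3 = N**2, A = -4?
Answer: -137053/4 ≈ -34263.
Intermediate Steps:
q(y) = 5/2 (q(y) = (1/2)*5 = 5/2)
G(N) = 3 + N**2
x(k) = 37/4 + k (x(k) = (3 + (5/2)**2) + k = (3 + 25/4) + k = 37/4 + k)
Y(n) = -25/4 - n (Y(n) = 3 - (37/4 + n) = 3 + (-37/4 - n) = -25/4 - n)
a(T, Z) = 29 - 29*Z/4 (a(T, Z) = (-25/4 - 1*1)*(-4 + Z) = (-25/4 - 1)*(-4 + Z) = -29*(-4 + Z)/4 = 29 - 29*Z/4)
-35619 - a(49 - 1*98, 191) = -35619 - (29 - 29/4*191) = -35619 - (29 - 5539/4) = -35619 - 1*(-5423/4) = -35619 + 5423/4 = -137053/4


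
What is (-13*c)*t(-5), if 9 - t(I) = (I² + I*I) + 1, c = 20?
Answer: 10920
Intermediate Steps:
t(I) = 8 - 2*I² (t(I) = 9 - ((I² + I*I) + 1) = 9 - ((I² + I²) + 1) = 9 - (2*I² + 1) = 9 - (1 + 2*I²) = 9 + (-1 - 2*I²) = 8 - 2*I²)
(-13*c)*t(-5) = (-13*20)*(8 - 2*(-5)²) = -260*(8 - 2*25) = -260*(8 - 50) = -260*(-42) = 10920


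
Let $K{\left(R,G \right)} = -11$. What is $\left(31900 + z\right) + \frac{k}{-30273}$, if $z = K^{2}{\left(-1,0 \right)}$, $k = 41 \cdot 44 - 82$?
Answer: $\frac{323123337}{10091} \approx 32021.0$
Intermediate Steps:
$k = 1722$ ($k = 1804 - 82 = 1722$)
$z = 121$ ($z = \left(-11\right)^{2} = 121$)
$\left(31900 + z\right) + \frac{k}{-30273} = \left(31900 + 121\right) + \frac{1722}{-30273} = 32021 + 1722 \left(- \frac{1}{30273}\right) = 32021 - \frac{574}{10091} = \frac{323123337}{10091}$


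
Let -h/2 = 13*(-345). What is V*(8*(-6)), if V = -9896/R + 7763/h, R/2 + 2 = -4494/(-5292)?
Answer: -8949526712/43355 ≈ -2.0642e+5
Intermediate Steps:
h = 8970 (h = -26*(-345) = -2*(-4485) = 8970)
R = -145/63 (R = -4 + 2*(-4494/(-5292)) = -4 + 2*(-4494*(-1/5292)) = -4 + 2*(107/126) = -4 + 107/63 = -145/63 ≈ -2.3016)
V = 1118690839/260130 (V = -9896/(-145/63) + 7763/8970 = -9896*(-63/145) + 7763*(1/8970) = 623448/145 + 7763/8970 = 1118690839/260130 ≈ 4300.5)
V*(8*(-6)) = 1118690839*(8*(-6))/260130 = (1118690839/260130)*(-48) = -8949526712/43355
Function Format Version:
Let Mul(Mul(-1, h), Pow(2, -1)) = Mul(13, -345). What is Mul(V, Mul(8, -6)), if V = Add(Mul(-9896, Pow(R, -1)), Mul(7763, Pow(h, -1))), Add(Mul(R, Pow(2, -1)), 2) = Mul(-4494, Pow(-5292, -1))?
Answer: Rational(-8949526712, 43355) ≈ -2.0642e+5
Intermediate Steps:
h = 8970 (h = Mul(-2, Mul(13, -345)) = Mul(-2, -4485) = 8970)
R = Rational(-145, 63) (R = Add(-4, Mul(2, Mul(-4494, Pow(-5292, -1)))) = Add(-4, Mul(2, Mul(-4494, Rational(-1, 5292)))) = Add(-4, Mul(2, Rational(107, 126))) = Add(-4, Rational(107, 63)) = Rational(-145, 63) ≈ -2.3016)
V = Rational(1118690839, 260130) (V = Add(Mul(-9896, Pow(Rational(-145, 63), -1)), Mul(7763, Pow(8970, -1))) = Add(Mul(-9896, Rational(-63, 145)), Mul(7763, Rational(1, 8970))) = Add(Rational(623448, 145), Rational(7763, 8970)) = Rational(1118690839, 260130) ≈ 4300.5)
Mul(V, Mul(8, -6)) = Mul(Rational(1118690839, 260130), Mul(8, -6)) = Mul(Rational(1118690839, 260130), -48) = Rational(-8949526712, 43355)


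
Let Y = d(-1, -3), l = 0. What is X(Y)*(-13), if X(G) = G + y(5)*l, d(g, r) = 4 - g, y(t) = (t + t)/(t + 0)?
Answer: -65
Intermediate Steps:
y(t) = 2 (y(t) = (2*t)/t = 2)
Y = 5 (Y = 4 - 1*(-1) = 4 + 1 = 5)
X(G) = G (X(G) = G + 2*0 = G + 0 = G)
X(Y)*(-13) = 5*(-13) = -65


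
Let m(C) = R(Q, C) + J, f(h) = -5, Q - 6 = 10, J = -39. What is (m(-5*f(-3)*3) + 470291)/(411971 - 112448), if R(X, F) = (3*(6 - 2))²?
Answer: 470396/299523 ≈ 1.5705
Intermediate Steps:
Q = 16 (Q = 6 + 10 = 16)
R(X, F) = 144 (R(X, F) = (3*4)² = 12² = 144)
m(C) = 105 (m(C) = 144 - 39 = 105)
(m(-5*f(-3)*3) + 470291)/(411971 - 112448) = (105 + 470291)/(411971 - 112448) = 470396/299523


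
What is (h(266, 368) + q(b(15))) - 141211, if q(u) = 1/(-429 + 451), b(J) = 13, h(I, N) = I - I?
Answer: -3106641/22 ≈ -1.4121e+5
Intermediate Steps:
h(I, N) = 0
q(u) = 1/22
(h(266, 368) + q(b(15))) - 141211 = (0 + 1/22) - 141211 = 1/22 - 141211 = -3106641/22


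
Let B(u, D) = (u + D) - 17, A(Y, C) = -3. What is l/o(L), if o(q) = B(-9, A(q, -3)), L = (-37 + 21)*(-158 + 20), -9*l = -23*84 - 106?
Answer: -2038/261 ≈ -7.8084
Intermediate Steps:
B(u, D) = -17 + D + u (B(u, D) = (D + u) - 17 = -17 + D + u)
l = 2038/9 (l = -(-23*84 - 106)/9 = -(-1932 - 106)/9 = -1/9*(-2038) = 2038/9 ≈ 226.44)
L = 2208 (L = -16*(-138) = 2208)
o(q) = -29 (o(q) = -17 - 3 - 9 = -29)
l/o(L) = (2038/9)/(-29) = (2038/9)*(-1/29) = -2038/261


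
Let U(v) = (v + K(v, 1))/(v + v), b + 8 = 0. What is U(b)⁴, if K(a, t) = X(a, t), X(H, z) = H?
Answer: 1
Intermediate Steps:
b = -8 (b = -8 + 0 = -8)
K(a, t) = a
U(v) = 1 (U(v) = (v + v)/(v + v) = (2*v)/((2*v)) = (2*v)*(1/(2*v)) = 1)
U(b)⁴ = 1⁴ = 1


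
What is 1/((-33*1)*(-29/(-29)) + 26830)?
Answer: 1/26797 ≈ 3.7318e-5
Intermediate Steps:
1/((-33*1)*(-29/(-29)) + 26830) = 1/(-(-957)*(-1)/29 + 26830) = 1/(-33*1 + 26830) = 1/(-33 + 26830) = 1/26797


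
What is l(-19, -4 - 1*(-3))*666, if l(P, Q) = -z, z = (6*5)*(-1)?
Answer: 19980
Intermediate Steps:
z = -30 (z = 30*(-1) = -30)
l(P, Q) = 30 (l(P, Q) = -1*(-30) = 30)
l(-19, -4 - 1*(-3))*666 = 30*666 = 19980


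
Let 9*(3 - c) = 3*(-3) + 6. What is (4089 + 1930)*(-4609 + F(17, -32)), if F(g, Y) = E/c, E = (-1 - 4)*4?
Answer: -27777685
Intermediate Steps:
E = -20 (E = -5*4 = -20)
c = 10/3 (c = 3 - (3*(-3) + 6)/9 = 3 - (-9 + 6)/9 = 3 - ⅑*(-3) = 3 + ⅓ = 10/3 ≈ 3.3333)
F(g, Y) = -6 (F(g, Y) = -20/10/3 = -20*3/10 = -6)
(4089 + 1930)*(-4609 + F(17, -32)) = (4089 + 1930)*(-4609 - 6) = 6019*(-4615) = -27777685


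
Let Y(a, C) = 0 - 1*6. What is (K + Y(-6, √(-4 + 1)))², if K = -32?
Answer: 1444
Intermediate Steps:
Y(a, C) = -6 (Y(a, C) = 0 - 6 = -6)
(K + Y(-6, √(-4 + 1)))² = (-32 - 6)² = (-38)² = 1444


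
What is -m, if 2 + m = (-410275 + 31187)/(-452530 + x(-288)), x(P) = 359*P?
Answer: 366378/277961 ≈ 1.3181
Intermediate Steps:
m = -366378/277961 (m = -2 + (-410275 + 31187)/(-452530 + 359*(-288)) = -2 - 379088/(-452530 - 103392) = -2 - 379088/(-555922) = -2 - 379088*(-1/555922) = -2 + 189544/277961 = -366378/277961 ≈ -1.3181)
-m = -1*(-366378/277961) = 366378/277961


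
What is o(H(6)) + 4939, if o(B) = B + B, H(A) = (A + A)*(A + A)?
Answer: 5227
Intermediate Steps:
H(A) = 4*A**2 (H(A) = (2*A)*(2*A) = 4*A**2)
o(B) = 2*B
o(H(6)) + 4939 = 2*(4*6**2) + 4939 = 2*(4*36) + 4939 = 2*144 + 4939 = 288 + 4939 = 5227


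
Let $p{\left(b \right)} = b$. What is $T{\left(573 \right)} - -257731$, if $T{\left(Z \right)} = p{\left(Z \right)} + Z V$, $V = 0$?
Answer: $258304$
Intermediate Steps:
$T{\left(Z \right)} = Z$ ($T{\left(Z \right)} = Z + Z 0 = Z + 0 = Z$)
$T{\left(573 \right)} - -257731 = 573 - -257731 = 573 + 257731 = 258304$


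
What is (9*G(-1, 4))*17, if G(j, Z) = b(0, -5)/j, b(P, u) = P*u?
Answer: 0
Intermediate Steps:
G(j, Z) = 0 (G(j, Z) = (0*(-5))/j = 0/j = 0)
(9*G(-1, 4))*17 = (9*0)*17 = 0*17 = 0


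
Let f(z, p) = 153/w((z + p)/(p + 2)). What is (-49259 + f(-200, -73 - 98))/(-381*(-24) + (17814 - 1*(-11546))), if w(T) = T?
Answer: -2281154/1785623 ≈ -1.2775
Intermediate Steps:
f(z, p) = 153*(2 + p)/(p + z) (f(z, p) = 153/(((z + p)/(p + 2))) = 153/(((p + z)/(2 + p))) = 153*((2 + p)/(p + z)) = 153*(2 + p)/(p + z))
(-49259 + f(-200, -73 - 98))/(-381*(-24) + (17814 - 1*(-11546))) = (-49259 + 153*(2 + (-73 - 98))/((-73 - 98) - 200))/(-381*(-24) + (17814 - 1*(-11546))) = (-49259 + 153*(2 - 171)/(-171 - 200))/(9144 + (17814 + 11546)) = (-49259 + 153*(-169)/(-371))/(9144 + 29360) = (-49259 + 153*(-1/371)*(-169))/38504 = (-49259 + 25857/371)*(1/38504) = -18249232/371*1/38504 = -2281154/1785623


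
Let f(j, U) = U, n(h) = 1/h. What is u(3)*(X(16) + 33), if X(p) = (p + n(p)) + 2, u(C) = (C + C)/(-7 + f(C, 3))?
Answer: -2451/32 ≈ -76.594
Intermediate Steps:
n(h) = 1/h
u(C) = -C/2 (u(C) = (C + C)/(-7 + 3) = (2*C)/(-4) = (2*C)*(-¼) = -C/2)
X(p) = 2 + p + 1/p (X(p) = (p + 1/p) + 2 = 2 + p + 1/p)
u(3)*(X(16) + 33) = (-½*3)*((2 + 16 + 1/16) + 33) = -3*((2 + 16 + 1/16) + 33)/2 = -3*(289/16 + 33)/2 = -3/2*817/16 = -2451/32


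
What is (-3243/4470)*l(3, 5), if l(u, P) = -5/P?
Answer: 1081/1490 ≈ 0.72550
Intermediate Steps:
(-3243/4470)*l(3, 5) = (-3243/4470)*(-5/5) = (-3243*1/4470)*(-5*1/5) = -1081/1490*(-1) = 1081/1490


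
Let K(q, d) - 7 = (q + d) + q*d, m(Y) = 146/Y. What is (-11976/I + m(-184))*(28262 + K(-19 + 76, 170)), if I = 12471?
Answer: -12806152425/191222 ≈ -66970.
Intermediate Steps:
K(q, d) = 7 + d + q + d*q (K(q, d) = 7 + ((q + d) + q*d) = 7 + ((d + q) + d*q) = 7 + (d + q + d*q) = 7 + d + q + d*q)
(-11976/I + m(-184))*(28262 + K(-19 + 76, 170)) = (-11976/12471 + 146/(-184))*(28262 + (7 + 170 + (-19 + 76) + 170*(-19 + 76))) = (-11976*1/12471 + 146*(-1/184))*(28262 + (7 + 170 + 57 + 170*57)) = (-3992/4157 - 73/92)*(28262 + (7 + 170 + 57 + 9690)) = -670725*(28262 + 9924)/382444 = -670725/382444*38186 = -12806152425/191222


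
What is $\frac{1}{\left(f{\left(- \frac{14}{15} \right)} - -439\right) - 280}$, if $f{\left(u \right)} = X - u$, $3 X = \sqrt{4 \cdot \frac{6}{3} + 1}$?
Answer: $\frac{15}{2414} \approx 0.0062138$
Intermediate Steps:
$X = 1$ ($X = \frac{\sqrt{4 \cdot \frac{6}{3} + 1}}{3} = \frac{\sqrt{4 \cdot 6 \cdot \frac{1}{3} + 1}}{3} = \frac{\sqrt{4 \cdot 2 + 1}}{3} = \frac{\sqrt{8 + 1}}{3} = \frac{\sqrt{9}}{3} = \frac{1}{3} \cdot 3 = 1$)
$f{\left(u \right)} = 1 - u$
$\frac{1}{\left(f{\left(- \frac{14}{15} \right)} - -439\right) - 280} = \frac{1}{\left(\left(1 - - \frac{14}{15}\right) - -439\right) - 280} = \frac{1}{\left(\left(1 - \left(-14\right) \frac{1}{15}\right) + 439\right) - 280} = \frac{1}{\left(\left(1 - - \frac{14}{15}\right) + 439\right) - 280} = \frac{1}{\left(\left(1 + \frac{14}{15}\right) + 439\right) - 280} = \frac{1}{\left(\frac{29}{15} + 439\right) - 280} = \frac{1}{\frac{6614}{15} - 280} = \frac{1}{\frac{2414}{15}} = \frac{15}{2414}$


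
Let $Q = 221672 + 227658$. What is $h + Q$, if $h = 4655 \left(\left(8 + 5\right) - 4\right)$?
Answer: $491225$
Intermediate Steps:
$Q = 449330$
$h = 41895$ ($h = 4655 \left(13 - 4\right) = 4655 \cdot 9 = 41895$)
$h + Q = 41895 + 449330 = 491225$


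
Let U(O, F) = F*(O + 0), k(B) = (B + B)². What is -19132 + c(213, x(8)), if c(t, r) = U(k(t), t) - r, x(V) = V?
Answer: 38635248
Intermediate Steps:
k(B) = 4*B² (k(B) = (2*B)² = 4*B²)
U(O, F) = F*O
c(t, r) = -r + 4*t³ (c(t, r) = t*(4*t²) - r = 4*t³ - r = -r + 4*t³)
-19132 + c(213, x(8)) = -19132 + (-1*8 + 4*213³) = -19132 + (-8 + 4*9663597) = -19132 + (-8 + 38654388) = -19132 + 38654380 = 38635248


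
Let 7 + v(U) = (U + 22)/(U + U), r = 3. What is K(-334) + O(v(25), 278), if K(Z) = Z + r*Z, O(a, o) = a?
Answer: -67103/50 ≈ -1342.1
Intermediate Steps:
v(U) = -7 + (22 + U)/(2*U) (v(U) = -7 + (U + 22)/(U + U) = -7 + (22 + U)/((2*U)) = -7 + (22 + U)*(1/(2*U)) = -7 + (22 + U)/(2*U))
K(Z) = 4*Z (K(Z) = Z + 3*Z = 4*Z)
K(-334) + O(v(25), 278) = 4*(-334) + (-13/2 + 11/25) = -1336 + (-13/2 + 11*(1/25)) = -1336 + (-13/2 + 11/25) = -1336 - 303/50 = -67103/50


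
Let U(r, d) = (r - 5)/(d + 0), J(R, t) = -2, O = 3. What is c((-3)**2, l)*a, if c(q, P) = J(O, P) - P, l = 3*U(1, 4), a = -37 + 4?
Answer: -33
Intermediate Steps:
a = -33
U(r, d) = (-5 + r)/d
l = -3 (l = 3*((-5 + 1)/4) = 3*((1/4)*(-4)) = 3*(-1) = -3)
c(q, P) = -2 - P
c((-3)**2, l)*a = (-2 - 1*(-3))*(-33) = (-2 + 3)*(-33) = 1*(-33) = -33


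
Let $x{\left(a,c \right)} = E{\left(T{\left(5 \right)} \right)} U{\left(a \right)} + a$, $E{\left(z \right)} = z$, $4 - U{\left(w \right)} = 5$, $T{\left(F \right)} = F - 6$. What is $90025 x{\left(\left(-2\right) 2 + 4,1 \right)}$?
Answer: $90025$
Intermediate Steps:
$T{\left(F \right)} = -6 + F$ ($T{\left(F \right)} = F - 6 = -6 + F$)
$U{\left(w \right)} = -1$ ($U{\left(w \right)} = 4 - 5 = -1$)
$x{\left(a,c \right)} = 1 + a$ ($x{\left(a,c \right)} = \left(-6 + 5\right) \left(-1\right) + a = \left(-1\right) \left(-1\right) + a = 1 + a$)
$90025 x{\left(\left(-2\right) 2 + 4,1 \right)} = 90025 \left(1 + \left(\left(-2\right) 2 + 4\right)\right) = 90025 \left(1 + \left(-4 + 4\right)\right) = 90025 \left(1 + 0\right) = 90025 \cdot 1 = 90025$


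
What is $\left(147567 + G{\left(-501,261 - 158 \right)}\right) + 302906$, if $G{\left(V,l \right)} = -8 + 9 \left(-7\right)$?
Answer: $450402$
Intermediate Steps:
$G{\left(V,l \right)} = -71$ ($G{\left(V,l \right)} = -8 - 63 = -71$)
$\left(147567 + G{\left(-501,261 - 158 \right)}\right) + 302906 = \left(147567 - 71\right) + 302906 = 147496 + 302906 = 450402$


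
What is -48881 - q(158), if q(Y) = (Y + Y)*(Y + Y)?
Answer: -148737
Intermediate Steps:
q(Y) = 4*Y² (q(Y) = (2*Y)*(2*Y) = 4*Y²)
-48881 - q(158) = -48881 - 4*158² = -48881 - 4*24964 = -48881 - 1*99856 = -48881 - 99856 = -148737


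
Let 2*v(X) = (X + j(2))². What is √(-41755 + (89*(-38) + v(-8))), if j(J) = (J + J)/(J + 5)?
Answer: I*√2210361/7 ≈ 212.39*I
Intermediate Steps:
j(J) = 2*J/(5 + J) (j(J) = (2*J)/(5 + J) = 2*J/(5 + J))
v(X) = (4/7 + X)²/2 (v(X) = (X + 2*2/(5 + 2))²/2 = (X + 2*2/7)²/2 = (X + 2*2*(⅐))²/2 = (X + 4/7)²/2 = (4/7 + X)²/2)
√(-41755 + (89*(-38) + v(-8))) = √(-41755 + (89*(-38) + (4 + 7*(-8))²/98)) = √(-41755 + (-3382 + (4 - 56)²/98)) = √(-41755 + (-3382 + (1/98)*(-52)²)) = √(-41755 + (-3382 + (1/98)*2704)) = √(-41755 + (-3382 + 1352/49)) = √(-41755 - 164366/49) = √(-2210361/49) = I*√2210361/7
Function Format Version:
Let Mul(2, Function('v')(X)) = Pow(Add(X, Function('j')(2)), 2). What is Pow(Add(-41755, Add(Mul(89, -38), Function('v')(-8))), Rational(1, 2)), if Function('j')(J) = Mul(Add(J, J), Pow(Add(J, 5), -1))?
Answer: Mul(Rational(1, 7), I, Pow(2210361, Rational(1, 2))) ≈ Mul(212.39, I)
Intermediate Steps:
Function('j')(J) = Mul(2, J, Pow(Add(5, J), -1)) (Function('j')(J) = Mul(Mul(2, J), Pow(Add(5, J), -1)) = Mul(2, J, Pow(Add(5, J), -1)))
Function('v')(X) = Mul(Rational(1, 2), Pow(Add(Rational(4, 7), X), 2)) (Function('v')(X) = Mul(Rational(1, 2), Pow(Add(X, Mul(2, 2, Pow(Add(5, 2), -1))), 2)) = Mul(Rational(1, 2), Pow(Add(X, Mul(2, 2, Pow(7, -1))), 2)) = Mul(Rational(1, 2), Pow(Add(X, Mul(2, 2, Rational(1, 7))), 2)) = Mul(Rational(1, 2), Pow(Add(X, Rational(4, 7)), 2)) = Mul(Rational(1, 2), Pow(Add(Rational(4, 7), X), 2)))
Pow(Add(-41755, Add(Mul(89, -38), Function('v')(-8))), Rational(1, 2)) = Pow(Add(-41755, Add(Mul(89, -38), Mul(Rational(1, 98), Pow(Add(4, Mul(7, -8)), 2)))), Rational(1, 2)) = Pow(Add(-41755, Add(-3382, Mul(Rational(1, 98), Pow(Add(4, -56), 2)))), Rational(1, 2)) = Pow(Add(-41755, Add(-3382, Mul(Rational(1, 98), Pow(-52, 2)))), Rational(1, 2)) = Pow(Add(-41755, Add(-3382, Mul(Rational(1, 98), 2704))), Rational(1, 2)) = Pow(Add(-41755, Add(-3382, Rational(1352, 49))), Rational(1, 2)) = Pow(Add(-41755, Rational(-164366, 49)), Rational(1, 2)) = Pow(Rational(-2210361, 49), Rational(1, 2)) = Mul(Rational(1, 7), I, Pow(2210361, Rational(1, 2)))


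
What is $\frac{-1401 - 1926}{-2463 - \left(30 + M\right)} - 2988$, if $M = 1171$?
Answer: $- \frac{10944705}{3664} \approx -2987.1$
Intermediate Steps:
$\frac{-1401 - 1926}{-2463 - \left(30 + M\right)} - 2988 = \frac{-1401 - 1926}{-2463 - 1201} - 2988 = - \frac{3327}{-2463 - 1201} - 2988 = - \frac{3327}{-3664} - 2988 = \left(-3327\right) \left(- \frac{1}{3664}\right) - 2988 = \frac{3327}{3664} - 2988 = - \frac{10944705}{3664}$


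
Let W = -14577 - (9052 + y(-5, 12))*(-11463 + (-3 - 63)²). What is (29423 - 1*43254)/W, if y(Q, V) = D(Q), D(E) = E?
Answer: -13831/64282452 ≈ -0.00021516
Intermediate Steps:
y(Q, V) = Q
W = 64282452 (W = -14577 - (9052 - 5)*(-11463 + (-3 - 63)²) = -14577 - 9047*(-11463 + (-66)²) = -14577 - 9047*(-11463 + 4356) = -14577 - 9047*(-7107) = -14577 - 1*(-64297029) = -14577 + 64297029 = 64282452)
(29423 - 1*43254)/W = (29423 - 1*43254)/64282452 = (29423 - 43254)*(1/64282452) = -13831*1/64282452 = -13831/64282452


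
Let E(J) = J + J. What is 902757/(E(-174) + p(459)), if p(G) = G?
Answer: 300919/37 ≈ 8132.9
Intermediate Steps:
E(J) = 2*J
902757/(E(-174) + p(459)) = 902757/(2*(-174) + 459) = 902757/(-348 + 459) = 902757/111 = 902757*(1/111) = 300919/37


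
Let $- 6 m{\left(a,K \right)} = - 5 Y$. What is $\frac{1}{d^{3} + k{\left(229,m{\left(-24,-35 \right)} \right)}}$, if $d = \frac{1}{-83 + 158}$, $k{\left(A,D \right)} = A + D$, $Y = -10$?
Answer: $\frac{421875}{93093751} \approx 0.0045317$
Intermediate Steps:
$m{\left(a,K \right)} = - \frac{25}{3}$ ($m{\left(a,K \right)} = - \frac{\left(-5\right) \left(-10\right)}{6} = \left(- \frac{1}{6}\right) 50 = - \frac{25}{3}$)
$d = \frac{1}{75} \approx 0.013333$
$\frac{1}{d^{3} + k{\left(229,m{\left(-24,-35 \right)} \right)}} = \frac{1}{\left(\frac{1}{75}\right)^{3} + \left(229 - \frac{25}{3}\right)} = \frac{1}{\frac{1}{421875} + \frac{662}{3}} = \frac{1}{\frac{93093751}{421875}} = \frac{421875}{93093751}$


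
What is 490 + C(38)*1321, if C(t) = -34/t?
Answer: -13147/19 ≈ -691.95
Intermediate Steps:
490 + C(38)*1321 = 490 - 34/38*1321 = 490 - 34*1/38*1321 = 490 - 17/19*1321 = 490 - 22457/19 = -13147/19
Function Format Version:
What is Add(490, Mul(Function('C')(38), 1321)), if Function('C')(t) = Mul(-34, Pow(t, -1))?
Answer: Rational(-13147, 19) ≈ -691.95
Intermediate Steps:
Add(490, Mul(Function('C')(38), 1321)) = Add(490, Mul(Mul(-34, Pow(38, -1)), 1321)) = Add(490, Mul(Mul(-34, Rational(1, 38)), 1321)) = Add(490, Mul(Rational(-17, 19), 1321)) = Add(490, Rational(-22457, 19)) = Rational(-13147, 19)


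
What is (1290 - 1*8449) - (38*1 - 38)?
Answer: -7159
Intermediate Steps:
(1290 - 1*8449) - (38*1 - 38) = (1290 - 8449) - (38 - 38) = -7159 - 1*0 = -7159 + 0 = -7159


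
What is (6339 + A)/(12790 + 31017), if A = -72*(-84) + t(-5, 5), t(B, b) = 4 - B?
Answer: 12396/43807 ≈ 0.28297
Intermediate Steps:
A = 6057 (A = -72*(-84) + (4 - 1*(-5)) = 6048 + (4 + 5) = 6048 + 9 = 6057)
(6339 + A)/(12790 + 31017) = (6339 + 6057)/(12790 + 31017) = 12396/43807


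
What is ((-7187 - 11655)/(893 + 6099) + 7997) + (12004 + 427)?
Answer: 71406867/3496 ≈ 20425.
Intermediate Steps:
((-7187 - 11655)/(893 + 6099) + 7997) + (12004 + 427) = (-18842/6992 + 7997) + 12431 = (-18842*1/6992 + 7997) + 12431 = (-9421/3496 + 7997) + 12431 = 27948091/3496 + 12431 = 71406867/3496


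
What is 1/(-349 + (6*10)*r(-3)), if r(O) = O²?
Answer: 1/191 ≈ 0.0052356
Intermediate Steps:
1/(-349 + (6*10)*r(-3)) = 1/(-349 + (6*10)*(-3)²) = 1/(-349 + 60*9) = 1/(-349 + 540) = 1/191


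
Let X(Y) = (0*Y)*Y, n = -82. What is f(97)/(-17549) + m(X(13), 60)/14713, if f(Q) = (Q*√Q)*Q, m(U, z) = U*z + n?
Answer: -82/14713 - 9409*√97/17549 ≈ -5.2861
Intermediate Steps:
X(Y) = 0 (X(Y) = 0*Y = 0)
m(U, z) = -82 + U*z (m(U, z) = U*z - 82 = -82 + U*z)
f(Q) = Q^(5/2) (f(Q) = Q^(3/2)*Q = Q^(5/2))
f(97)/(-17549) + m(X(13), 60)/14713 = 97^(5/2)/(-17549) + (-82 + 0*60)/14713 = (9409*√97)*(-1/17549) + (-82 + 0)*(1/14713) = -9409*√97/17549 - 82*1/14713 = -9409*√97/17549 - 82/14713 = -82/14713 - 9409*√97/17549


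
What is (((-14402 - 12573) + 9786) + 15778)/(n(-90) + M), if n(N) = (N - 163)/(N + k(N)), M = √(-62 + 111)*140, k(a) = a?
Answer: -253980/176653 ≈ -1.4377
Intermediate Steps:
M = 980 (M = √49*140 = 7*140 = 980)
n(N) = (-163 + N)/(2*N) (n(N) = (N - 163)/(N + N) = (-163 + N)/((2*N)) = (-163 + N)*(1/(2*N)) = (-163 + N)/(2*N))
(((-14402 - 12573) + 9786) + 15778)/(n(-90) + M) = (((-14402 - 12573) + 9786) + 15778)/((½)*(-163 - 90)/(-90) + 980) = ((-26975 + 9786) + 15778)/((½)*(-1/90)*(-253) + 980) = (-17189 + 15778)/(253/180 + 980) = -1411/176653/180 = -1411*180/176653 = -253980/176653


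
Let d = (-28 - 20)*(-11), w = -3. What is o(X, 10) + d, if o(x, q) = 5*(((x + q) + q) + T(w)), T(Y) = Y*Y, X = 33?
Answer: 838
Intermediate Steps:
d = 528 (d = -48*(-11) = 528)
T(Y) = Y²
o(x, q) = 45 + 5*x + 10*q (o(x, q) = 5*(((x + q) + q) + (-3)²) = 5*(((q + x) + q) + 9) = 5*((x + 2*q) + 9) = 5*(9 + x + 2*q) = 45 + 5*x + 10*q)
o(X, 10) + d = (45 + 5*33 + 10*10) + 528 = (45 + 165 + 100) + 528 = 310 + 528 = 838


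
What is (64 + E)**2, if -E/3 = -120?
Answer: 179776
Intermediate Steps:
E = 360 (E = -3*(-120) = 360)
(64 + E)**2 = (64 + 360)**2 = 424**2 = 179776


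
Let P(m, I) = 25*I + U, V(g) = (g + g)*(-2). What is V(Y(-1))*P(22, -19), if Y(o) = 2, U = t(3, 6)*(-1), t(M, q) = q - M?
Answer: 3824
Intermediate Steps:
U = -3 (U = (6 - 1*3)*(-1) = (6 - 3)*(-1) = 3*(-1) = -3)
V(g) = -4*g (V(g) = (2*g)*(-2) = -4*g)
P(m, I) = -3 + 25*I (P(m, I) = 25*I - 3 = -3 + 25*I)
V(Y(-1))*P(22, -19) = (-4*2)*(-3 + 25*(-19)) = -8*(-3 - 475) = -8*(-478) = 3824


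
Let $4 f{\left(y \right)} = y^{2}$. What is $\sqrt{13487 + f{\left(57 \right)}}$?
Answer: $\frac{\sqrt{57197}}{2} \approx 119.58$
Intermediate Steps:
$f{\left(y \right)} = \frac{y^{2}}{4}$
$\sqrt{13487 + f{\left(57 \right)}} = \sqrt{13487 + \frac{57^{2}}{4}} = \sqrt{13487 + \frac{1}{4} \cdot 3249} = \sqrt{13487 + \frac{3249}{4}} = \sqrt{\frac{57197}{4}} = \frac{\sqrt{57197}}{2}$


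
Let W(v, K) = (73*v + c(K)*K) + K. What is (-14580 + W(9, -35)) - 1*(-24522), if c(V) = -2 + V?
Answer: 11859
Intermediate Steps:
W(v, K) = K + 73*v + K*(-2 + K) (W(v, K) = (73*v + (-2 + K)*K) + K = (73*v + K*(-2 + K)) + K = K + 73*v + K*(-2 + K))
(-14580 + W(9, -35)) - 1*(-24522) = (-14580 + ((-35)² - 1*(-35) + 73*9)) - 1*(-24522) = (-14580 + (1225 + 35 + 657)) + 24522 = (-14580 + 1917) + 24522 = -12663 + 24522 = 11859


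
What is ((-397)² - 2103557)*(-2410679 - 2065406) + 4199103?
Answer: 8710232852683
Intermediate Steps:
((-397)² - 2103557)*(-2410679 - 2065406) + 4199103 = (157609 - 2103557)*(-4476085) + 4199103 = -1945948*(-4476085) + 4199103 = 8710228653580 + 4199103 = 8710232852683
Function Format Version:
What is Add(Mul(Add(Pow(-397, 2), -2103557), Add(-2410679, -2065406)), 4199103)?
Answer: 8710232852683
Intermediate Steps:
Add(Mul(Add(Pow(-397, 2), -2103557), Add(-2410679, -2065406)), 4199103) = Add(Mul(Add(157609, -2103557), -4476085), 4199103) = Add(Mul(-1945948, -4476085), 4199103) = Add(8710228653580, 4199103) = 8710232852683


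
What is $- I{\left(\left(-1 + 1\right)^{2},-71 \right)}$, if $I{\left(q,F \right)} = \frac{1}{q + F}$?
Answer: $\frac{1}{71} \approx 0.014085$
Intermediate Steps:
$I{\left(q,F \right)} = \frac{1}{F + q}$
$- I{\left(\left(-1 + 1\right)^{2},-71 \right)} = - \frac{1}{-71 + \left(-1 + 1\right)^{2}} = - \frac{1}{-71 + 0^{2}} = - \frac{1}{-71 + 0} = - \frac{1}{-71} = \left(-1\right) \left(- \frac{1}{71}\right) = \frac{1}{71}$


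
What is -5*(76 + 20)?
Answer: -480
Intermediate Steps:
-5*(76 + 20) = -5*96 = -480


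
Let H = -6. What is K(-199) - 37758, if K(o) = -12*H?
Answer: -37686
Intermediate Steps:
K(o) = 72 (K(o) = -12*(-6) = 72)
K(-199) - 37758 = 72 - 37758 = -37686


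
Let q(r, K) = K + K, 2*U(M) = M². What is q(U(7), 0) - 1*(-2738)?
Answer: 2738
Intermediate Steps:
U(M) = M²/2
q(r, K) = 2*K
q(U(7), 0) - 1*(-2738) = 2*0 - 1*(-2738) = 0 + 2738 = 2738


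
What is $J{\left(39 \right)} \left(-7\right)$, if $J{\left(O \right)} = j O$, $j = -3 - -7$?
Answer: $-1092$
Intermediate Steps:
$j = 4$ ($j = -3 + 7 = 4$)
$J{\left(O \right)} = 4 O$
$J{\left(39 \right)} \left(-7\right) = 4 \cdot 39 \left(-7\right) = 156 \left(-7\right) = -1092$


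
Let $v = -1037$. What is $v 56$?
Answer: $-58072$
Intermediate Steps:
$v 56 = \left(-1037\right) 56 = -58072$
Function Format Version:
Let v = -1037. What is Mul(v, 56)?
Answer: -58072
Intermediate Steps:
Mul(v, 56) = Mul(-1037, 56) = -58072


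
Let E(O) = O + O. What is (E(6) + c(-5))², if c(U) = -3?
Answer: 81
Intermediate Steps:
E(O) = 2*O
(E(6) + c(-5))² = (2*6 - 3)² = (12 - 3)² = 9² = 81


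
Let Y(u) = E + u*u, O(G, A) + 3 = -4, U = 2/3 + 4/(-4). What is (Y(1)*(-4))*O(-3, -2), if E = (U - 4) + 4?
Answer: 56/3 ≈ 18.667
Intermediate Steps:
U = -⅓ (U = 2*(⅓) + 4*(-¼) = ⅔ - 1 = -⅓ ≈ -0.33333)
E = -⅓ (E = (-⅓ - 4) + 4 = -13/3 + 4 = -⅓ ≈ -0.33333)
O(G, A) = -7 (O(G, A) = -3 - 4 = -7)
Y(u) = -⅓ + u² (Y(u) = -⅓ + u*u = -⅓ + u²)
(Y(1)*(-4))*O(-3, -2) = ((-⅓ + 1²)*(-4))*(-7) = ((-⅓ + 1)*(-4))*(-7) = ((⅔)*(-4))*(-7) = -8/3*(-7) = 56/3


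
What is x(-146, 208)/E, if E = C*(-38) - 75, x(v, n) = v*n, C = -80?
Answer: -30368/2965 ≈ -10.242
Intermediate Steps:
x(v, n) = n*v
E = 2965 (E = -80*(-38) - 75 = 3040 - 75 = 2965)
x(-146, 208)/E = (208*(-146))/2965 = -30368*1/2965 = -30368/2965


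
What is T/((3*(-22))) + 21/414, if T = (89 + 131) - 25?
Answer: -2204/759 ≈ -2.9038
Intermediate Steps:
T = 195 (T = 220 - 25 = 195)
T/((3*(-22))) + 21/414 = 195/((3*(-22))) + 21/414 = 195/(-66) + 21*(1/414) = 195*(-1/66) + 7/138 = -65/22 + 7/138 = -2204/759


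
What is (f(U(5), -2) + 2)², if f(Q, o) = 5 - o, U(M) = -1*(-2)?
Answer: 81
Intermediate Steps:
U(M) = 2
(f(U(5), -2) + 2)² = ((5 - 1*(-2)) + 2)² = ((5 + 2) + 2)² = (7 + 2)² = 9² = 81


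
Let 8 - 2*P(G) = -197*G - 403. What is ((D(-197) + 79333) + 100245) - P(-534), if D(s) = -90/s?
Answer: 91396951/394 ≈ 2.3197e+5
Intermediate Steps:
P(G) = 411/2 + 197*G/2 (P(G) = 4 - (-197*G - 403)/2 = 4 - (-403 - 197*G)/2 = 4 + (403/2 + 197*G/2) = 411/2 + 197*G/2)
((D(-197) + 79333) + 100245) - P(-534) = ((-90/(-197) + 79333) + 100245) - (411/2 + (197/2)*(-534)) = ((-90*(-1/197) + 79333) + 100245) - (411/2 - 52599) = ((90/197 + 79333) + 100245) - 1*(-104787/2) = (15628691/197 + 100245) + 104787/2 = 35376956/197 + 104787/2 = 91396951/394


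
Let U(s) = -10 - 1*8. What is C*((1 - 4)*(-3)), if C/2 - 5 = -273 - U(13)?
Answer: -4500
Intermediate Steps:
U(s) = -18 (U(s) = -10 - 8 = -18)
C = -500 (C = 10 + 2*(-273 - 1*(-18)) = 10 + 2*(-273 + 18) = 10 + 2*(-255) = 10 - 510 = -500)
C*((1 - 4)*(-3)) = -500*(1 - 4)*(-3) = -(-1500)*(-3) = -500*9 = -4500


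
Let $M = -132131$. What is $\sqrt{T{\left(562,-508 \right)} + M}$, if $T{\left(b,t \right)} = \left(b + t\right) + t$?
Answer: $i \sqrt{132585} \approx 364.12 i$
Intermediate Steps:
$T{\left(b,t \right)} = b + 2 t$
$\sqrt{T{\left(562,-508 \right)} + M} = \sqrt{\left(562 + 2 \left(-508\right)\right) - 132131} = \sqrt{\left(562 - 1016\right) - 132131} = \sqrt{-454 - 132131} = \sqrt{-132585} = i \sqrt{132585}$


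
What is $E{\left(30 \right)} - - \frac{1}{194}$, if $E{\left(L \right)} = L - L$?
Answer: $\frac{1}{194} \approx 0.0051546$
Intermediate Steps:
$E{\left(L \right)} = 0$
$E{\left(30 \right)} - - \frac{1}{194} = 0 - - \frac{1}{194} = 0 + \frac{1}{194} = \frac{1}{194}$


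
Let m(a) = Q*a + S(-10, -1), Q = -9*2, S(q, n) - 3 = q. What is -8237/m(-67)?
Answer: -8237/1199 ≈ -6.8699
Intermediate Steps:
S(q, n) = 3 + q
Q = -18
m(a) = -7 - 18*a (m(a) = -18*a + (3 - 10) = -18*a - 7 = -7 - 18*a)
-8237/m(-67) = -8237/(-7 - 18*(-67)) = -8237/(-7 + 1206) = -8237/1199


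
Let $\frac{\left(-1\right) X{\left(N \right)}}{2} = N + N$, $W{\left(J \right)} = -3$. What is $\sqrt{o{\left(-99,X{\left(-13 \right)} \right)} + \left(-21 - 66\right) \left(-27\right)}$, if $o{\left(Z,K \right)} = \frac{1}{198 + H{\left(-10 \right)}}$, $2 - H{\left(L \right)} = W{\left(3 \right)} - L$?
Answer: $\frac{\sqrt{87498094}}{193} \approx 48.467$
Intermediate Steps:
$X{\left(N \right)} = - 4 N$ ($X{\left(N \right)} = - 2 \left(N + N\right) = - 2 \cdot 2 N = - 4 N$)
$H{\left(L \right)} = 5 + L$ ($H{\left(L \right)} = 2 - \left(-3 - L\right) = 2 + \left(3 + L\right) = 5 + L$)
$o{\left(Z,K \right)} = \frac{1}{193}$ ($o{\left(Z,K \right)} = \frac{1}{198 + \left(5 - 10\right)} = \frac{1}{198 - 5} = \frac{1}{193}$)
$\sqrt{o{\left(-99,X{\left(-13 \right)} \right)} + \left(-21 - 66\right) \left(-27\right)} = \sqrt{\frac{1}{193} + \left(-21 - 66\right) \left(-27\right)} = \sqrt{\frac{1}{193} - -2349} = \sqrt{\frac{1}{193} + 2349} = \sqrt{\frac{453358}{193}} = \frac{\sqrt{87498094}}{193}$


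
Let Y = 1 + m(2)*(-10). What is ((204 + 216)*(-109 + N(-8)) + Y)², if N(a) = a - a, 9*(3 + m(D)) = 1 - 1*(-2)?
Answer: 18839484049/9 ≈ 2.0933e+9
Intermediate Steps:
m(D) = -8/3 (m(D) = -3 + (1 - 1*(-2))/9 = -3 + (1 + 2)/9 = -3 + (⅑)*3 = -3 + ⅓ = -8/3)
N(a) = 0
Y = 83/3 (Y = 1 - 8/3*(-10) = 1 + 80/3 = 83/3 ≈ 27.667)
((204 + 216)*(-109 + N(-8)) + Y)² = ((204 + 216)*(-109 + 0) + 83/3)² = (420*(-109) + 83/3)² = (-45780 + 83/3)² = (-137257/3)² = 18839484049/9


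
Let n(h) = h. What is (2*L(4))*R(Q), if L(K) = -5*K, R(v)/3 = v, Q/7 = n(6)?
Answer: -5040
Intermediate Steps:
Q = 42 (Q = 7*6 = 42)
R(v) = 3*v
(2*L(4))*R(Q) = (2*(-5*4))*(3*42) = (2*(-20))*126 = -40*126 = -5040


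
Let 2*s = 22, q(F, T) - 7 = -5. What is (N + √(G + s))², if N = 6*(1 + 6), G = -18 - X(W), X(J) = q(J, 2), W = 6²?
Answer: 1755 + 252*I ≈ 1755.0 + 252.0*I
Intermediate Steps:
q(F, T) = 2 (q(F, T) = 7 - 5 = 2)
W = 36
X(J) = 2
s = 11 (s = (½)*22 = 11)
G = -20 (G = -18 - 1*2 = -18 - 2 = -20)
N = 42 (N = 6*7 = 42)
(N + √(G + s))² = (42 + √(-20 + 11))² = (42 + √(-9))² = (42 + 3*I)²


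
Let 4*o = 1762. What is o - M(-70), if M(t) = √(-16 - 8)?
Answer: 881/2 - 2*I*√6 ≈ 440.5 - 4.899*I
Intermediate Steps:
M(t) = 2*I*√6 (M(t) = √(-24) = 2*I*√6)
o = 881/2 (o = (¼)*1762 = 881/2 ≈ 440.50)
o - M(-70) = 881/2 - 2*I*√6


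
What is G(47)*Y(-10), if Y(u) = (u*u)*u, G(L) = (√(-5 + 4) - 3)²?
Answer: -8000 + 6000*I ≈ -8000.0 + 6000.0*I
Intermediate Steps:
G(L) = (-3 + I)² (G(L) = (√(-1) - 3)² = (I - 3)² = (-3 + I)²)
Y(u) = u³ (Y(u) = u²*u = u³)
G(47)*Y(-10) = (3 - I)²*(-10)³ = (3 - I)²*(-1000) = -1000*(3 - I)²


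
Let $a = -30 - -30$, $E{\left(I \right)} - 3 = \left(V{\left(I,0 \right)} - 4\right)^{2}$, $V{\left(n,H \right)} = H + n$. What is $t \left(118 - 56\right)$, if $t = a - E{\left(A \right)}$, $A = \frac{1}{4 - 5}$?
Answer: $-1736$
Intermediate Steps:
$A = -1$ ($A = \frac{1}{-1} = -1$)
$E{\left(I \right)} = 3 + \left(-4 + I\right)^{2}$ ($E{\left(I \right)} = 3 + \left(\left(0 + I\right) - 4\right)^{2} = 3 + \left(I - 4\right)^{2} = 3 + \left(-4 + I\right)^{2}$)
$a = 0$ ($a = -30 + 30 = 0$)
$t = -28$ ($t = 0 - \left(3 + \left(-4 - 1\right)^{2}\right) = 0 - \left(3 + \left(-5\right)^{2}\right) = 0 - \left(3 + 25\right) = 0 - 28 = -28$)
$t \left(118 - 56\right) = - 28 \left(118 - 56\right) = \left(-28\right) 62 = -1736$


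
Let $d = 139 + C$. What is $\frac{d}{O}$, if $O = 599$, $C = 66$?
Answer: $\frac{205}{599} \approx 0.34224$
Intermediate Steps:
$d = 205$ ($d = 139 + 66 = 205$)
$\frac{d}{O} = \frac{205}{599}$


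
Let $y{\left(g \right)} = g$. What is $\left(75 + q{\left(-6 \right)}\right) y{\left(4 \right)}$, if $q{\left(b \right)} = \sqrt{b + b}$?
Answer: $300 + 8 i \sqrt{3} \approx 300.0 + 13.856 i$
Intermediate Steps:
$q{\left(b \right)} = \sqrt{2} \sqrt{b}$ ($q{\left(b \right)} = \sqrt{2 b} = \sqrt{2} \sqrt{b}$)
$\left(75 + q{\left(-6 \right)}\right) y{\left(4 \right)} = \left(75 + \sqrt{2} \sqrt{-6}\right) 4 = \left(75 + \sqrt{2} i \sqrt{6}\right) 4 = \left(75 + 2 i \sqrt{3}\right) 4 = 300 + 8 i \sqrt{3}$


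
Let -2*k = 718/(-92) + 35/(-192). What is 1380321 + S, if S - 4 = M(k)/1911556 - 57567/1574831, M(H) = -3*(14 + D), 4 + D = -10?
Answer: 70121888468/50801 ≈ 1.3803e+6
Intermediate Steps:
D = -14 (D = -4 - 10 = -14)
k = 35269/8832 (k = -(718/(-92) + 35/(-192))/2 = -(718*(-1/92) + 35*(-1/192))/2 = -(-359/46 - 35/192)/2 = -1/2*(-35269/4416) = 35269/8832 ≈ 3.9933)
M(H) = 0 (M(H) = -3*(14 - 14) = -3*0 = 0)
S = 201347/50801 (S = 4 + (0/1911556 - 57567/1574831) = 4 + (0*(1/1911556) - 57567*1/1574831) = 4 + (0 - 1857/50801) = 4 - 1857/50801 = 201347/50801 ≈ 3.9634)
1380321 + S = 1380321 + 201347/50801 = 70121888468/50801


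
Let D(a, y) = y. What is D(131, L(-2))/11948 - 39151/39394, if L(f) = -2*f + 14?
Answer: -58383382/58834939 ≈ -0.99232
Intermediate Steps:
L(f) = 14 - 2*f
D(131, L(-2))/11948 - 39151/39394 = (14 - 2*(-2))/11948 - 39151/39394 = (14 + 4)*(1/11948) - 39151*1/39394 = 18*(1/11948) - 39151/39394 = 9/5974 - 39151/39394 = -58383382/58834939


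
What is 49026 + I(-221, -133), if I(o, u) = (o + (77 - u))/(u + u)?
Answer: 13040927/266 ≈ 49026.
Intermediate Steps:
I(o, u) = (77 + o - u)/(2*u) (I(o, u) = (77 + o - u)/((2*u)) = (77 + o - u)*(1/(2*u)) = (77 + o - u)/(2*u))
49026 + I(-221, -133) = 49026 + (1/2)*(77 - 221 - 1*(-133))/(-133) = 49026 + (1/2)*(-1/133)*(77 - 221 + 133) = 49026 + (1/2)*(-1/133)*(-11) = 49026 + 11/266 = 13040927/266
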